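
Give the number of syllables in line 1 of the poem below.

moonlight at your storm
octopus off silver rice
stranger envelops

Line 1: moonlight(2) + at(1) + your(1) + storm(1) = 5

5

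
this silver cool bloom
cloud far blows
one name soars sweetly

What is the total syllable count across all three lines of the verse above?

Line 1: "this silver cool bloom": 1+2+1+1 = 5
Line 2: "cloud far blows": 1+1+1 = 3
Line 3: "one name soars sweetly": 1+1+1+2 = 5
Total: 5 + 3 + 5 = 13

13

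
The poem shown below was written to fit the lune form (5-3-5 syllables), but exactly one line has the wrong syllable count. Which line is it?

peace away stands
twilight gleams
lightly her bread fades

Line 1: "peace away stands": 1+2+1 = 4 (expected 5)
Line 2: "twilight gleams": 2+1 = 3 ✓
Line 3: "lightly her bread fades": 2+1+1+1 = 5 ✓

Line 1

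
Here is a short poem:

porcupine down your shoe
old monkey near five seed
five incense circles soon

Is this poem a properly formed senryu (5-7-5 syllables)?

Line 1: "porcupine down your shoe": 3+1+1+1 = 6 (expected 5)
Line 2: "old monkey near five seed": 1+2+1+1+1 = 6 (expected 7)
Line 3: "five incense circles soon": 1+2+2+1 = 6 (expected 5)

No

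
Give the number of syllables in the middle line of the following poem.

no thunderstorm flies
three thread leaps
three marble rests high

The middle line: "three thread leaps": 1+1+1 = 3

3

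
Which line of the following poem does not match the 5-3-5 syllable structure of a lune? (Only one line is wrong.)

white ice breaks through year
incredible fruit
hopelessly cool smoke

The second line

Line 1: "white ice breaks through year": 1+1+1+1+1 = 5 ✓
Line 2: "incredible fruit": 4+1 = 5 (expected 3)
Line 3: "hopelessly cool smoke": 3+1+1 = 5 ✓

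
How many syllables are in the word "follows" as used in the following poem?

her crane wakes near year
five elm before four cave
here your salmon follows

2

"follows" has 2 syllables.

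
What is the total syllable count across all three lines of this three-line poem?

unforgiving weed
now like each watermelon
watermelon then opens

19

Line 1: "unforgiving weed": 4+1 = 5
Line 2: "now like each watermelon": 1+1+1+4 = 7
Line 3: "watermelon then opens": 4+1+2 = 7
Total: 5 + 7 + 7 = 19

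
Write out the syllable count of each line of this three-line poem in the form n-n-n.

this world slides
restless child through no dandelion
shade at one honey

3-9-5

Line 1: "this world slides": 1+1+1 = 3
Line 2: "restless child through no dandelion": 2+1+1+1+4 = 9
Line 3: "shade at one honey": 1+1+1+2 = 5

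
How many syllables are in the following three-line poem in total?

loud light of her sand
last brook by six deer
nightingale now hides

Line 1: "loud light of her sand": 1+1+1+1+1 = 5
Line 2: "last brook by six deer": 1+1+1+1+1 = 5
Line 3: "nightingale now hides": 3+1+1 = 5
Total: 5 + 5 + 5 = 15

15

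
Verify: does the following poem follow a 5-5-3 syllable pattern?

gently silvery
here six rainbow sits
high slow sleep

Yes

Line 1: gently(2) + silvery(3) = 5 ✓
Line 2: here(1) + six(1) + rainbow(2) + sits(1) = 5 ✓
Line 3: high(1) + slow(1) + sleep(1) = 3 ✓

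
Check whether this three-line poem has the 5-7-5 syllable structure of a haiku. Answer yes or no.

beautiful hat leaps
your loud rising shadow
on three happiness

No

Line 1: "beautiful hat leaps": 3+1+1 = 5 ✓
Line 2: "your loud rising shadow": 1+1+2+2 = 6 (expected 7)
Line 3: "on three happiness": 1+1+3 = 5 ✓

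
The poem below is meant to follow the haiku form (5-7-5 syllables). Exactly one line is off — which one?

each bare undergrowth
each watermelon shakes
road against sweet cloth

Line 2

Line 1: each(1) + bare(1) + undergrowth(3) = 5 ✓
Line 2: each(1) + watermelon(4) + shakes(1) = 6 (expected 7)
Line 3: road(1) + against(2) + sweet(1) + cloth(1) = 5 ✓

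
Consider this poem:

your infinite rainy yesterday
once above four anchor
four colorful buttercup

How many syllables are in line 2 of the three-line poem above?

Line 2: once (1), above (2), four (1), anchor (2) → 6

6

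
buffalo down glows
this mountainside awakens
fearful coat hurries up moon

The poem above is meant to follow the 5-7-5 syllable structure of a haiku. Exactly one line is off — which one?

Line 1: buffalo(3) + down(1) + glows(1) = 5 ✓
Line 2: this(1) + mountainside(3) + awakens(3) = 7 ✓
Line 3: fearful(2) + coat(1) + hurries(2) + up(1) + moon(1) = 7 (expected 5)

Line 3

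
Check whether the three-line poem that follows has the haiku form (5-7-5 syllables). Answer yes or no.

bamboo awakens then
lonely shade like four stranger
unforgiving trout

No

Line 1: bamboo (2), awakens (3), then (1) → 6 (expected 5)
Line 2: lonely (2), shade (1), like (1), four (1), stranger (2) → 7 ✓
Line 3: unforgiving (4), trout (1) → 5 ✓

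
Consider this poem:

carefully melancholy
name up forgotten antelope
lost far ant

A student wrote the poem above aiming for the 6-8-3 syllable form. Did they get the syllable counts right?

No

Line 1: "carefully melancholy": 3+4 = 7 (expected 6)
Line 2: "name up forgotten antelope": 1+1+3+3 = 8 ✓
Line 3: "lost far ant": 1+1+1 = 3 ✓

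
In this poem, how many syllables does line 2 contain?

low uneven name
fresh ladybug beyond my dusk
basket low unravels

8

Line 2: fresh (1), ladybug (3), beyond (2), my (1), dusk (1) → 8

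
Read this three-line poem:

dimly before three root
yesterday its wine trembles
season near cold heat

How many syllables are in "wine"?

1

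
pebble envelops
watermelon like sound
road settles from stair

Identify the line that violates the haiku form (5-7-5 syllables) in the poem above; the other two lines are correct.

Line 1: "pebble envelops": 2+3 = 5 ✓
Line 2: "watermelon like sound": 4+1+1 = 6 (expected 7)
Line 3: "road settles from stair": 1+2+1+1 = 5 ✓

Line 2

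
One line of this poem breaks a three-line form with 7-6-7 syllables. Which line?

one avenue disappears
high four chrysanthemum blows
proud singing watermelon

Line 2

Line 1: "one avenue disappears": 1+3+3 = 7 ✓
Line 2: "high four chrysanthemum blows": 1+1+4+1 = 7 (expected 6)
Line 3: "proud singing watermelon": 1+2+4 = 7 ✓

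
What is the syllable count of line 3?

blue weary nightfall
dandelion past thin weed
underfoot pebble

Line 3: underfoot (3), pebble (2) → 5

5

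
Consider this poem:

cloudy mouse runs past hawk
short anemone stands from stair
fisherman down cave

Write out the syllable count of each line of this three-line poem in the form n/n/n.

6/8/5

Line 1: cloudy (2), mouse (1), runs (1), past (1), hawk (1) → 6
Line 2: short (1), anemone (4), stands (1), from (1), stair (1) → 8
Line 3: fisherman (3), down (1), cave (1) → 5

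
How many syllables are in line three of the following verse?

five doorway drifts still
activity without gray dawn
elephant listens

5

Line three: elephant(3) + listens(2) = 5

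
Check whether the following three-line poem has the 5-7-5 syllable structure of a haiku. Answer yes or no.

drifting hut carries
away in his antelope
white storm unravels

Yes

Line 1: "drifting hut carries": 2+1+2 = 5 ✓
Line 2: "away in his antelope": 2+1+1+3 = 7 ✓
Line 3: "white storm unravels": 1+1+3 = 5 ✓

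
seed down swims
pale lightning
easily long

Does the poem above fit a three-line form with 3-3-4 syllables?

Line 1: seed (1), down (1), swims (1) → 3 ✓
Line 2: pale (1), lightning (2) → 3 ✓
Line 3: easily (3), long (1) → 4 ✓

Yes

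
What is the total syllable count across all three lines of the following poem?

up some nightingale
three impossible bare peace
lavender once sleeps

Line 1: up(1) + some(1) + nightingale(3) = 5
Line 2: three(1) + impossible(4) + bare(1) + peace(1) = 7
Line 3: lavender(3) + once(1) + sleeps(1) = 5
Total: 5 + 7 + 5 = 17

17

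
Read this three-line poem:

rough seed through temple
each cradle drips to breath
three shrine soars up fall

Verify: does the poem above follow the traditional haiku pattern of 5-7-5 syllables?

No

Line 1: rough(1) + seed(1) + through(1) + temple(2) = 5 ✓
Line 2: each(1) + cradle(2) + drips(1) + to(1) + breath(1) = 6 (expected 7)
Line 3: three(1) + shrine(1) + soars(1) + up(1) + fall(1) = 5 ✓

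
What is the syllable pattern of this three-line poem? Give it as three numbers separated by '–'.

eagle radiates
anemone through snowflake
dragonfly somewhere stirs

Line 1: eagle(2) + radiates(3) = 5
Line 2: anemone(4) + through(1) + snowflake(2) = 7
Line 3: dragonfly(3) + somewhere(2) + stirs(1) = 6

5–7–6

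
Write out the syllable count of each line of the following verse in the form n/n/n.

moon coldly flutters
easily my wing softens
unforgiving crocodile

5/7/7

Line 1: moon (1), coldly (2), flutters (2) → 5
Line 2: easily (3), my (1), wing (1), softens (2) → 7
Line 3: unforgiving (4), crocodile (3) → 7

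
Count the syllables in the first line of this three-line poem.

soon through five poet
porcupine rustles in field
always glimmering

The first line: soon(1) + through(1) + five(1) + poet(2) = 5

5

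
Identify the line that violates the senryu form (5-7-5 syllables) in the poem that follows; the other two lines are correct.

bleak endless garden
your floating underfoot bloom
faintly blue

The third line

Line 1: bleak(1) + endless(2) + garden(2) = 5 ✓
Line 2: your(1) + floating(2) + underfoot(3) + bloom(1) = 7 ✓
Line 3: faintly(2) + blue(1) = 3 (expected 5)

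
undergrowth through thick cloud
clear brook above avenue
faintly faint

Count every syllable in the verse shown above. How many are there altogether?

16

Line 1: undergrowth (3), through (1), thick (1), cloud (1) → 6
Line 2: clear (1), brook (1), above (2), avenue (3) → 7
Line 3: faintly (2), faint (1) → 3
Total: 6 + 7 + 3 = 16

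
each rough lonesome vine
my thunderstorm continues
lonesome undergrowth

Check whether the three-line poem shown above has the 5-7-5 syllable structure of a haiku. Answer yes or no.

Yes

Line 1: "each rough lonesome vine": 1+1+2+1 = 5 ✓
Line 2: "my thunderstorm continues": 1+3+3 = 7 ✓
Line 3: "lonesome undergrowth": 2+3 = 5 ✓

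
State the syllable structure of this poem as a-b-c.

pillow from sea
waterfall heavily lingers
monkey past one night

4-8-5

Line 1: pillow (2), from (1), sea (1) → 4
Line 2: waterfall (3), heavily (3), lingers (2) → 8
Line 3: monkey (2), past (1), one (1), night (1) → 5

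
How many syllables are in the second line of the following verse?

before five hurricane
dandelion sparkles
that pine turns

6

The second line: dandelion(4) + sparkles(2) = 6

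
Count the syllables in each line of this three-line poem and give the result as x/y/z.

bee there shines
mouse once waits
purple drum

3/3/3

Line 1: bee(1) + there(1) + shines(1) = 3
Line 2: mouse(1) + once(1) + waits(1) = 3
Line 3: purple(2) + drum(1) = 3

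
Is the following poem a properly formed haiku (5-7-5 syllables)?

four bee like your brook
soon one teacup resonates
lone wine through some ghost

Line 1: four(1) + bee(1) + like(1) + your(1) + brook(1) = 5 ✓
Line 2: soon(1) + one(1) + teacup(2) + resonates(3) = 7 ✓
Line 3: lone(1) + wine(1) + through(1) + some(1) + ghost(1) = 5 ✓

Yes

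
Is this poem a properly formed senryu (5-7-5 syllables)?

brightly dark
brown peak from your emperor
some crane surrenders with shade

Line 1: brightly (2), dark (1) → 3 (expected 5)
Line 2: brown (1), peak (1), from (1), your (1), emperor (3) → 7 ✓
Line 3: some (1), crane (1), surrenders (3), with (1), shade (1) → 7 (expected 5)

No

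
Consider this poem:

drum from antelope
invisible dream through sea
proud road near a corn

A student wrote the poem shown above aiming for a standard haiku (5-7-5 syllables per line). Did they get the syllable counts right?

Line 1: drum(1) + from(1) + antelope(3) = 5 ✓
Line 2: invisible(4) + dream(1) + through(1) + sea(1) = 7 ✓
Line 3: proud(1) + road(1) + near(1) + a(1) + corn(1) = 5 ✓

Yes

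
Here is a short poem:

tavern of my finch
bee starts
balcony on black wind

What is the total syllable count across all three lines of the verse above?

Line 1: tavern (2), of (1), my (1), finch (1) → 5
Line 2: bee (1), starts (1) → 2
Line 3: balcony (3), on (1), black (1), wind (1) → 6
Total: 5 + 2 + 6 = 13

13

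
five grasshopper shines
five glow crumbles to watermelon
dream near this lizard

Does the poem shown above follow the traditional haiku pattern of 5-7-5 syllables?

No

Line 1: five (1), grasshopper (3), shines (1) → 5 ✓
Line 2: five (1), glow (1), crumbles (2), to (1), watermelon (4) → 9 (expected 7)
Line 3: dream (1), near (1), this (1), lizard (2) → 5 ✓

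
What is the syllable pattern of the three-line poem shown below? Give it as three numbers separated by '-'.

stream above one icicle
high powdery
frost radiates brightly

Line 1: stream(1) + above(2) + one(1) + icicle(3) = 7
Line 2: high(1) + powdery(3) = 4
Line 3: frost(1) + radiates(3) + brightly(2) = 6

7-4-6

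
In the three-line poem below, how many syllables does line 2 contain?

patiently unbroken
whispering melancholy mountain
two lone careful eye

Line 2: whispering (3), melancholy (4), mountain (2) → 9

9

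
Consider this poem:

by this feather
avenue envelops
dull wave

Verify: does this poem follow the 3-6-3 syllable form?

No

Line 1: by (1), this (1), feather (2) → 4 (expected 3)
Line 2: avenue (3), envelops (3) → 6 ✓
Line 3: dull (1), wave (1) → 2 (expected 3)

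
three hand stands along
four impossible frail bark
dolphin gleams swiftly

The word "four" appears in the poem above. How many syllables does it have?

1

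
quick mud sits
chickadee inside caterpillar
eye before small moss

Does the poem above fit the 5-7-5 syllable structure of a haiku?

Line 1: "quick mud sits": 1+1+1 = 3 (expected 5)
Line 2: "chickadee inside caterpillar": 3+2+4 = 9 (expected 7)
Line 3: "eye before small moss": 1+2+1+1 = 5 ✓

No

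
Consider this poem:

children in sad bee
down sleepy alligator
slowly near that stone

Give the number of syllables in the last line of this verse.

5

The last line: "slowly near that stone": 2+1+1+1 = 5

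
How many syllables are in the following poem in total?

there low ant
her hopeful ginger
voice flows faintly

Line 1: there (1), low (1), ant (1) → 3
Line 2: her (1), hopeful (2), ginger (2) → 5
Line 3: voice (1), flows (1), faintly (2) → 4
Total: 3 + 5 + 4 = 12

12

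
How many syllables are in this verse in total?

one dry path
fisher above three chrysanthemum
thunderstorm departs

Line 1: one (1), dry (1), path (1) → 3
Line 2: fisher (2), above (2), three (1), chrysanthemum (4) → 9
Line 3: thunderstorm (3), departs (2) → 5
Total: 3 + 9 + 5 = 17

17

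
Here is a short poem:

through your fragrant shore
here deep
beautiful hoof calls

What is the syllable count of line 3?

Line 3: beautiful(3) + hoof(1) + calls(1) = 5

5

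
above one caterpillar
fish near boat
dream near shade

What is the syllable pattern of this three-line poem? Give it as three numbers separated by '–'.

Line 1: above (2), one (1), caterpillar (4) → 7
Line 2: fish (1), near (1), boat (1) → 3
Line 3: dream (1), near (1), shade (1) → 3

7–3–3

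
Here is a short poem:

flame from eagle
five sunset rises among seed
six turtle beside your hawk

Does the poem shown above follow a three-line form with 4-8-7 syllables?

Line 1: flame (1), from (1), eagle (2) → 4 ✓
Line 2: five (1), sunset (2), rises (2), among (2), seed (1) → 8 ✓
Line 3: six (1), turtle (2), beside (2), your (1), hawk (1) → 7 ✓

Yes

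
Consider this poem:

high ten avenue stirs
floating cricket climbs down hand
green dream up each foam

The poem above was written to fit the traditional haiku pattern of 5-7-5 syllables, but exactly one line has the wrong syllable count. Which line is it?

Line 1

Line 1: high (1), ten (1), avenue (3), stirs (1) → 6 (expected 5)
Line 2: floating (2), cricket (2), climbs (1), down (1), hand (1) → 7 ✓
Line 3: green (1), dream (1), up (1), each (1), foam (1) → 5 ✓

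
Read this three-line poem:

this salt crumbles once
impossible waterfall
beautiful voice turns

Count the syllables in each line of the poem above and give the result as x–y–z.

5–7–5

Line 1: "this salt crumbles once": 1+1+2+1 = 5
Line 2: "impossible waterfall": 4+3 = 7
Line 3: "beautiful voice turns": 3+1+1 = 5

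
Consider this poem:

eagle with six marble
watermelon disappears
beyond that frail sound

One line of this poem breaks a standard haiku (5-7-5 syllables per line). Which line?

Line 1: "eagle with six marble": 2+1+1+2 = 6 (expected 5)
Line 2: "watermelon disappears": 4+3 = 7 ✓
Line 3: "beyond that frail sound": 2+1+1+1 = 5 ✓

The first line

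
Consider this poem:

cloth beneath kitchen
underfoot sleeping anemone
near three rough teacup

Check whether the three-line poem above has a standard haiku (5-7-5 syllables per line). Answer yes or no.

No

Line 1: cloth (1), beneath (2), kitchen (2) → 5 ✓
Line 2: underfoot (3), sleeping (2), anemone (4) → 9 (expected 7)
Line 3: near (1), three (1), rough (1), teacup (2) → 5 ✓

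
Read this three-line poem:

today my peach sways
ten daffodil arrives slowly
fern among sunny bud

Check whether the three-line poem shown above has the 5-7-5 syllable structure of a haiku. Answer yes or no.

No

Line 1: today(2) + my(1) + peach(1) + sways(1) = 5 ✓
Line 2: ten(1) + daffodil(3) + arrives(2) + slowly(2) = 8 (expected 7)
Line 3: fern(1) + among(2) + sunny(2) + bud(1) = 6 (expected 5)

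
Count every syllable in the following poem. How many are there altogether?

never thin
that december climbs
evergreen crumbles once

14

Line 1: never (2), thin (1) → 3
Line 2: that (1), december (3), climbs (1) → 5
Line 3: evergreen (3), crumbles (2), once (1) → 6
Total: 3 + 5 + 6 = 14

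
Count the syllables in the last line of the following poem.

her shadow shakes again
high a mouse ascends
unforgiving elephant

The last line: unforgiving(4) + elephant(3) = 7

7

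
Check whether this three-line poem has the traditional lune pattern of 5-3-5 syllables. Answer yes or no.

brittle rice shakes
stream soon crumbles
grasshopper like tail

Line 1: brittle (2), rice (1), shakes (1) → 4 (expected 5)
Line 2: stream (1), soon (1), crumbles (2) → 4 (expected 3)
Line 3: grasshopper (3), like (1), tail (1) → 5 ✓

No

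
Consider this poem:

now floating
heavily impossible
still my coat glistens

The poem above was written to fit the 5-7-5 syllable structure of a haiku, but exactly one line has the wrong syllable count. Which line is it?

Line 1: now (1), floating (2) → 3 (expected 5)
Line 2: heavily (3), impossible (4) → 7 ✓
Line 3: still (1), my (1), coat (1), glistens (2) → 5 ✓

Line 1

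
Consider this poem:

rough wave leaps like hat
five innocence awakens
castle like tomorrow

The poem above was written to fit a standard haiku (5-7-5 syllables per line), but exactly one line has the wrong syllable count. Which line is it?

Line 3

Line 1: rough(1) + wave(1) + leaps(1) + like(1) + hat(1) = 5 ✓
Line 2: five(1) + innocence(3) + awakens(3) = 7 ✓
Line 3: castle(2) + like(1) + tomorrow(3) = 6 (expected 5)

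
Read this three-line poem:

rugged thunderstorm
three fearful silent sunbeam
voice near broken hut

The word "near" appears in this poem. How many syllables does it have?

1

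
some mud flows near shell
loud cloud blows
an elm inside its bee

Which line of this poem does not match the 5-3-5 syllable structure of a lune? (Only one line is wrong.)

The third line

Line 1: some (1), mud (1), flows (1), near (1), shell (1) → 5 ✓
Line 2: loud (1), cloud (1), blows (1) → 3 ✓
Line 3: an (1), elm (1), inside (2), its (1), bee (1) → 6 (expected 5)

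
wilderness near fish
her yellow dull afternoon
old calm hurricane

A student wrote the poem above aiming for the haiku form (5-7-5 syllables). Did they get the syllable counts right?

Line 1: "wilderness near fish": 3+1+1 = 5 ✓
Line 2: "her yellow dull afternoon": 1+2+1+3 = 7 ✓
Line 3: "old calm hurricane": 1+1+3 = 5 ✓

Yes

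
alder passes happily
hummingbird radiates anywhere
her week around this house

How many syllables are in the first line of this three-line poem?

7

The first line: alder (2), passes (2), happily (3) → 7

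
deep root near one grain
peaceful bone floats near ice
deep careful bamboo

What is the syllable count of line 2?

6

Line 2: peaceful (2), bone (1), floats (1), near (1), ice (1) → 6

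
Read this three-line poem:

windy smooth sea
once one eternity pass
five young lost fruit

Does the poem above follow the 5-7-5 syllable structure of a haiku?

Line 1: windy (2), smooth (1), sea (1) → 4 (expected 5)
Line 2: once (1), one (1), eternity (4), pass (1) → 7 ✓
Line 3: five (1), young (1), lost (1), fruit (1) → 4 (expected 5)

No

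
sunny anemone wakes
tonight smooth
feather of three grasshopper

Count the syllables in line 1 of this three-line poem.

7

Line 1: "sunny anemone wakes": 2+4+1 = 7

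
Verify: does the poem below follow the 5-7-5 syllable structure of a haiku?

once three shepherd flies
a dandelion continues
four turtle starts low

Line 1: once(1) + three(1) + shepherd(2) + flies(1) = 5 ✓
Line 2: a(1) + dandelion(4) + continues(3) = 8 (expected 7)
Line 3: four(1) + turtle(2) + starts(1) + low(1) = 5 ✓

No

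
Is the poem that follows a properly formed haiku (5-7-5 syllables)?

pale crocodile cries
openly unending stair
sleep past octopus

Line 1: pale(1) + crocodile(3) + cries(1) = 5 ✓
Line 2: openly(3) + unending(3) + stair(1) = 7 ✓
Line 3: sleep(1) + past(1) + octopus(3) = 5 ✓

Yes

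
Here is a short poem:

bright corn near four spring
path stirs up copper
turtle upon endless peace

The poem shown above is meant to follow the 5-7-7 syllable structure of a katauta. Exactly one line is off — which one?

The second line

Line 1: bright(1) + corn(1) + near(1) + four(1) + spring(1) = 5 ✓
Line 2: path(1) + stirs(1) + up(1) + copper(2) = 5 (expected 7)
Line 3: turtle(2) + upon(2) + endless(2) + peace(1) = 7 ✓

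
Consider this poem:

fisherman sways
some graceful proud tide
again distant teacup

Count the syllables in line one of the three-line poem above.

Line one: "fisherman sways": 3+1 = 4

4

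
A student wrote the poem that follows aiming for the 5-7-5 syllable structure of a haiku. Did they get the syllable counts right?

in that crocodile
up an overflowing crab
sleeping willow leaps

Yes

Line 1: "in that crocodile": 1+1+3 = 5 ✓
Line 2: "up an overflowing crab": 1+1+4+1 = 7 ✓
Line 3: "sleeping willow leaps": 2+2+1 = 5 ✓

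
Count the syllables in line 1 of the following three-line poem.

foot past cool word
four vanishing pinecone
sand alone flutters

Line 1: "foot past cool word": 1+1+1+1 = 4

4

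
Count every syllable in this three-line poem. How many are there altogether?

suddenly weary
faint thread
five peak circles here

Line 1: suddenly (3), weary (2) → 5
Line 2: faint (1), thread (1) → 2
Line 3: five (1), peak (1), circles (2), here (1) → 5
Total: 5 + 2 + 5 = 12

12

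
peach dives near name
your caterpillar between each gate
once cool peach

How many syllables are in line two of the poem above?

9

Line two: your(1) + caterpillar(4) + between(2) + each(1) + gate(1) = 9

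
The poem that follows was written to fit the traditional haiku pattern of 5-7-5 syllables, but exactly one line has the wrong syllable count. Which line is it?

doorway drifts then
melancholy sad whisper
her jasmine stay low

Line 1: doorway(2) + drifts(1) + then(1) = 4 (expected 5)
Line 2: melancholy(4) + sad(1) + whisper(2) = 7 ✓
Line 3: her(1) + jasmine(2) + stay(1) + low(1) = 5 ✓

The first line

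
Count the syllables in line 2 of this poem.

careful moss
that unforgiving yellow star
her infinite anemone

Line 2: "that unforgiving yellow star": 1+4+2+1 = 8

8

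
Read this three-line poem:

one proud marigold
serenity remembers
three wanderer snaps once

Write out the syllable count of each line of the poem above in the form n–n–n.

Line 1: one (1), proud (1), marigold (3) → 5
Line 2: serenity (4), remembers (3) → 7
Line 3: three (1), wanderer (3), snaps (1), once (1) → 6

5–7–6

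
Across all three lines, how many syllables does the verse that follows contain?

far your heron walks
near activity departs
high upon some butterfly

Line 1: far (1), your (1), heron (2), walks (1) → 5
Line 2: near (1), activity (4), departs (2) → 7
Line 3: high (1), upon (2), some (1), butterfly (3) → 7
Total: 5 + 7 + 7 = 19

19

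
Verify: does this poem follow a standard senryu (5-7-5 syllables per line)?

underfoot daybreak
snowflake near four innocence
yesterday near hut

Yes

Line 1: underfoot (3), daybreak (2) → 5 ✓
Line 2: snowflake (2), near (1), four (1), innocence (3) → 7 ✓
Line 3: yesterday (3), near (1), hut (1) → 5 ✓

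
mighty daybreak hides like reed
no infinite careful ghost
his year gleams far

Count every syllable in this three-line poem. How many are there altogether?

18

Line 1: "mighty daybreak hides like reed": 2+2+1+1+1 = 7
Line 2: "no infinite careful ghost": 1+3+2+1 = 7
Line 3: "his year gleams far": 1+1+1+1 = 4
Total: 7 + 7 + 4 = 18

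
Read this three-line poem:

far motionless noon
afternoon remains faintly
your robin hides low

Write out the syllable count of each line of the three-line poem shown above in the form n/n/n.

Line 1: far(1) + motionless(3) + noon(1) = 5
Line 2: afternoon(3) + remains(2) + faintly(2) = 7
Line 3: your(1) + robin(2) + hides(1) + low(1) = 5

5/7/5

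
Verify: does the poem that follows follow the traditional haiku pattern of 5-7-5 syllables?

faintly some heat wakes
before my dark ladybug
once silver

Line 1: faintly(2) + some(1) + heat(1) + wakes(1) = 5 ✓
Line 2: before(2) + my(1) + dark(1) + ladybug(3) = 7 ✓
Line 3: once(1) + silver(2) = 3 (expected 5)

No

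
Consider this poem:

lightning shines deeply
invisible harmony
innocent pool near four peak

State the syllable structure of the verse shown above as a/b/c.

5/7/7

Line 1: lightning(2) + shines(1) + deeply(2) = 5
Line 2: invisible(4) + harmony(3) = 7
Line 3: innocent(3) + pool(1) + near(1) + four(1) + peak(1) = 7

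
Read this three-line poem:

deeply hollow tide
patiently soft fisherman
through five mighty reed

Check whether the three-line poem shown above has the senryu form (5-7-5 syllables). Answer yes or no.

Line 1: "deeply hollow tide": 2+2+1 = 5 ✓
Line 2: "patiently soft fisherman": 3+1+3 = 7 ✓
Line 3: "through five mighty reed": 1+1+2+1 = 5 ✓

Yes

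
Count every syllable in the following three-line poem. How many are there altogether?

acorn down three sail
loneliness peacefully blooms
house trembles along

Line 1: "acorn down three sail": 2+1+1+1 = 5
Line 2: "loneliness peacefully blooms": 3+3+1 = 7
Line 3: "house trembles along": 1+2+2 = 5
Total: 5 + 7 + 5 = 17

17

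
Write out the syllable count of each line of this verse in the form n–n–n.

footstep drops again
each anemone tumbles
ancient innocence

5–7–5

Line 1: "footstep drops again": 2+1+2 = 5
Line 2: "each anemone tumbles": 1+4+2 = 7
Line 3: "ancient innocence": 2+3 = 5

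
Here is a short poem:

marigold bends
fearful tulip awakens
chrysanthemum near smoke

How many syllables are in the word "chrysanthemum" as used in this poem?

4

"chrysanthemum" has 4 syllables.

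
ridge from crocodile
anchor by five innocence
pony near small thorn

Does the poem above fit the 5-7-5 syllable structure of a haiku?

Yes

Line 1: "ridge from crocodile": 1+1+3 = 5 ✓
Line 2: "anchor by five innocence": 2+1+1+3 = 7 ✓
Line 3: "pony near small thorn": 2+1+1+1 = 5 ✓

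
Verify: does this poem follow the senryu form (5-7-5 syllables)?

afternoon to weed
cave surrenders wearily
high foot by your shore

Line 1: afternoon (3), to (1), weed (1) → 5 ✓
Line 2: cave (1), surrenders (3), wearily (3) → 7 ✓
Line 3: high (1), foot (1), by (1), your (1), shore (1) → 5 ✓

Yes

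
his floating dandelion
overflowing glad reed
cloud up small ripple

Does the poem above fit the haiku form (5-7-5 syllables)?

No

Line 1: his (1), floating (2), dandelion (4) → 7 (expected 5)
Line 2: overflowing (4), glad (1), reed (1) → 6 (expected 7)
Line 3: cloud (1), up (1), small (1), ripple (2) → 5 ✓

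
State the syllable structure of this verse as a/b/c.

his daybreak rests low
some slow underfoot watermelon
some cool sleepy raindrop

Line 1: his(1) + daybreak(2) + rests(1) + low(1) = 5
Line 2: some(1) + slow(1) + underfoot(3) + watermelon(4) = 9
Line 3: some(1) + cool(1) + sleepy(2) + raindrop(2) = 6

5/9/6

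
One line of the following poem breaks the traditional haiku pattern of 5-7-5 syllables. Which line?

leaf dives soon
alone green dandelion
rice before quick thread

The first line

Line 1: leaf(1) + dives(1) + soon(1) = 3 (expected 5)
Line 2: alone(2) + green(1) + dandelion(4) = 7 ✓
Line 3: rice(1) + before(2) + quick(1) + thread(1) = 5 ✓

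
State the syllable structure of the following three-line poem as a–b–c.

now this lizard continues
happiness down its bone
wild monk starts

Line 1: now (1), this (1), lizard (2), continues (3) → 7
Line 2: happiness (3), down (1), its (1), bone (1) → 6
Line 3: wild (1), monk (1), starts (1) → 3

7–6–3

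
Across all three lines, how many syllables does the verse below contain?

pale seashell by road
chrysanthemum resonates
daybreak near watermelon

19

Line 1: pale(1) + seashell(2) + by(1) + road(1) = 5
Line 2: chrysanthemum(4) + resonates(3) = 7
Line 3: daybreak(2) + near(1) + watermelon(4) = 7
Total: 5 + 7 + 7 = 19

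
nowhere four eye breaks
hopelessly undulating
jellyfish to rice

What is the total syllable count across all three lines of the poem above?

Line 1: "nowhere four eye breaks": 2+1+1+1 = 5
Line 2: "hopelessly undulating": 3+4 = 7
Line 3: "jellyfish to rice": 3+1+1 = 5
Total: 5 + 7 + 5 = 17

17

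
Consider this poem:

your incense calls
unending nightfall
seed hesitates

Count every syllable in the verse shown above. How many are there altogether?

Line 1: "your incense calls": 1+2+1 = 4
Line 2: "unending nightfall": 3+2 = 5
Line 3: "seed hesitates": 1+3 = 4
Total: 4 + 5 + 4 = 13

13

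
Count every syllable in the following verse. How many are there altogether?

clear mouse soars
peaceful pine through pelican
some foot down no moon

Line 1: clear(1) + mouse(1) + soars(1) = 3
Line 2: peaceful(2) + pine(1) + through(1) + pelican(3) = 7
Line 3: some(1) + foot(1) + down(1) + no(1) + moon(1) = 5
Total: 3 + 7 + 5 = 15

15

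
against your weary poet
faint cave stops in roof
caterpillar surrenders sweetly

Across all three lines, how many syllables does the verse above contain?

Line 1: against (2), your (1), weary (2), poet (2) → 7
Line 2: faint (1), cave (1), stops (1), in (1), roof (1) → 5
Line 3: caterpillar (4), surrenders (3), sweetly (2) → 9
Total: 7 + 5 + 9 = 21

21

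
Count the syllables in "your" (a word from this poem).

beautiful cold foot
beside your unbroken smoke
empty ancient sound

1

"your" has 1 syllable.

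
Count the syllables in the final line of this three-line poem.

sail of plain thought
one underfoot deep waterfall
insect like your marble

The final line: insect (2), like (1), your (1), marble (2) → 6

6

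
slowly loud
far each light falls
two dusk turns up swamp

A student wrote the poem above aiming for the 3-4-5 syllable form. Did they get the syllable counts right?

Yes

Line 1: slowly (2), loud (1) → 3 ✓
Line 2: far (1), each (1), light (1), falls (1) → 4 ✓
Line 3: two (1), dusk (1), turns (1), up (1), swamp (1) → 5 ✓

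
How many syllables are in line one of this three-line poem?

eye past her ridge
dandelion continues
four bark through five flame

Line one: eye(1) + past(1) + her(1) + ridge(1) = 4

4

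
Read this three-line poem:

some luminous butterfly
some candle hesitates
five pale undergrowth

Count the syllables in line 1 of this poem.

Line 1: "some luminous butterfly": 1+3+3 = 7

7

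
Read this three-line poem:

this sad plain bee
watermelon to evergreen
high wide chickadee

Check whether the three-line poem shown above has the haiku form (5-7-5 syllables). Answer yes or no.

No

Line 1: "this sad plain bee": 1+1+1+1 = 4 (expected 5)
Line 2: "watermelon to evergreen": 4+1+3 = 8 (expected 7)
Line 3: "high wide chickadee": 1+1+3 = 5 ✓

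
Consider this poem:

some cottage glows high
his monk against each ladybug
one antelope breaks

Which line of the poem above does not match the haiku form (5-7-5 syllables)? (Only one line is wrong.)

Line 1: some(1) + cottage(2) + glows(1) + high(1) = 5 ✓
Line 2: his(1) + monk(1) + against(2) + each(1) + ladybug(3) = 8 (expected 7)
Line 3: one(1) + antelope(3) + breaks(1) = 5 ✓

Line 2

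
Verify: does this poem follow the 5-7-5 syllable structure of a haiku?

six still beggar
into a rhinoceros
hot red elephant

Line 1: "six still beggar": 1+1+2 = 4 (expected 5)
Line 2: "into a rhinoceros": 2+1+4 = 7 ✓
Line 3: "hot red elephant": 1+1+3 = 5 ✓

No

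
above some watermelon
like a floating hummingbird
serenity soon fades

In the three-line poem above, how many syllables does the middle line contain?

The middle line: like (1), a (1), floating (2), hummingbird (3) → 7

7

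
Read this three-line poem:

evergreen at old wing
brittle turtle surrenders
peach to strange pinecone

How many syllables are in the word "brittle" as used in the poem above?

2

"brittle" has 2 syllables.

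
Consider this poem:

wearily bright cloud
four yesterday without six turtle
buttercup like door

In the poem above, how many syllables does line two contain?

Line two: four(1) + yesterday(3) + without(2) + six(1) + turtle(2) = 9

9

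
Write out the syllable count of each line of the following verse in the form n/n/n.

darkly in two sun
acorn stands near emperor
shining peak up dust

Line 1: darkly (2), in (1), two (1), sun (1) → 5
Line 2: acorn (2), stands (1), near (1), emperor (3) → 7
Line 3: shining (2), peak (1), up (1), dust (1) → 5

5/7/5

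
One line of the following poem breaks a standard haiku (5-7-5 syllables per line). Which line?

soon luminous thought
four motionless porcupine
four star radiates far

Line 1: "soon luminous thought": 1+3+1 = 5 ✓
Line 2: "four motionless porcupine": 1+3+3 = 7 ✓
Line 3: "four star radiates far": 1+1+3+1 = 6 (expected 5)

Line 3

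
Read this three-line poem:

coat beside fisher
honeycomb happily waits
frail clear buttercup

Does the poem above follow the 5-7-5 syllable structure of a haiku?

Yes

Line 1: coat(1) + beside(2) + fisher(2) = 5 ✓
Line 2: honeycomb(3) + happily(3) + waits(1) = 7 ✓
Line 3: frail(1) + clear(1) + buttercup(3) = 5 ✓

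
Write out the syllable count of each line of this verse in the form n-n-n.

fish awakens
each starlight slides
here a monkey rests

Line 1: fish (1), awakens (3) → 4
Line 2: each (1), starlight (2), slides (1) → 4
Line 3: here (1), a (1), monkey (2), rests (1) → 5

4-4-5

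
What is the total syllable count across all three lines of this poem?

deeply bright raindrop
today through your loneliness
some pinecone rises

Line 1: "deeply bright raindrop": 2+1+2 = 5
Line 2: "today through your loneliness": 2+1+1+3 = 7
Line 3: "some pinecone rises": 1+2+2 = 5
Total: 5 + 7 + 5 = 17

17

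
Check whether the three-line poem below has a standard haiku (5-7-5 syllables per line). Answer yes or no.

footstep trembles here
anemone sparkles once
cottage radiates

Line 1: footstep(2) + trembles(2) + here(1) = 5 ✓
Line 2: anemone(4) + sparkles(2) + once(1) = 7 ✓
Line 3: cottage(2) + radiates(3) = 5 ✓

Yes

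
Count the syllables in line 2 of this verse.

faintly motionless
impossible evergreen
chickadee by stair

Line 2: impossible(4) + evergreen(3) = 7

7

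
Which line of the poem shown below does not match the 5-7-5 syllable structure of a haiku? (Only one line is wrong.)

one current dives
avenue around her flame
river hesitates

Line 1: one (1), current (2), dives (1) → 4 (expected 5)
Line 2: avenue (3), around (2), her (1), flame (1) → 7 ✓
Line 3: river (2), hesitates (3) → 5 ✓

The first line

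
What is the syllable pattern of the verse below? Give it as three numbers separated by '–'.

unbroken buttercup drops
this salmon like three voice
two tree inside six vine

7–6–6

Line 1: "unbroken buttercup drops": 3+3+1 = 7
Line 2: "this salmon like three voice": 1+2+1+1+1 = 6
Line 3: "two tree inside six vine": 1+1+2+1+1 = 6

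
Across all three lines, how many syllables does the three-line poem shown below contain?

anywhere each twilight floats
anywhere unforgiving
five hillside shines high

19

Line 1: "anywhere each twilight floats": 3+1+2+1 = 7
Line 2: "anywhere unforgiving": 3+4 = 7
Line 3: "five hillside shines high": 1+2+1+1 = 5
Total: 7 + 7 + 5 = 19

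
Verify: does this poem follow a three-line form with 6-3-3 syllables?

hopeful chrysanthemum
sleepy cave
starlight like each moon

No

Line 1: hopeful(2) + chrysanthemum(4) = 6 ✓
Line 2: sleepy(2) + cave(1) = 3 ✓
Line 3: starlight(2) + like(1) + each(1) + moon(1) = 5 (expected 3)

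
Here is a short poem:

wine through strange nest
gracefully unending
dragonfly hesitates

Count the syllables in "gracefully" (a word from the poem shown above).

3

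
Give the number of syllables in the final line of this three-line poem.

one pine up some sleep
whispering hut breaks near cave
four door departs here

The final line: "four door departs here": 1+1+2+1 = 5

5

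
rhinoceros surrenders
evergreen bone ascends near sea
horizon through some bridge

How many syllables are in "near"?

1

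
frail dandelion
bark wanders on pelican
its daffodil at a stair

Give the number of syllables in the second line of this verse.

The second line: "bark wanders on pelican": 1+2+1+3 = 7

7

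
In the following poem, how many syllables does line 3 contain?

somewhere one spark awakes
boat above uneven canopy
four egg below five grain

6

Line 3: four(1) + egg(1) + below(2) + five(1) + grain(1) = 6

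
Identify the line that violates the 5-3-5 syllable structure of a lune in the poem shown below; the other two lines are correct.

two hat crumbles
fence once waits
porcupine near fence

Line 1: "two hat crumbles": 1+1+2 = 4 (expected 5)
Line 2: "fence once waits": 1+1+1 = 3 ✓
Line 3: "porcupine near fence": 3+1+1 = 5 ✓

The first line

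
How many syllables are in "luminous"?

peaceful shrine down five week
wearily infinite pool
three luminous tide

3

"luminous" has 3 syllables.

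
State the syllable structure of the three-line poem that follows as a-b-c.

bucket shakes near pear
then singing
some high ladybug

5-3-5

Line 1: bucket(2) + shakes(1) + near(1) + pear(1) = 5
Line 2: then(1) + singing(2) = 3
Line 3: some(1) + high(1) + ladybug(3) = 5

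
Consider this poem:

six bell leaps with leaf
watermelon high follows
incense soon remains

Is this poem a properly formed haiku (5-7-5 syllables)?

Line 1: "six bell leaps with leaf": 1+1+1+1+1 = 5 ✓
Line 2: "watermelon high follows": 4+1+2 = 7 ✓
Line 3: "incense soon remains": 2+1+2 = 5 ✓

Yes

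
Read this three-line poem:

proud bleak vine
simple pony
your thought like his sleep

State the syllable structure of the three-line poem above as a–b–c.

3–4–5

Line 1: proud(1) + bleak(1) + vine(1) = 3
Line 2: simple(2) + pony(2) = 4
Line 3: your(1) + thought(1) + like(1) + his(1) + sleep(1) = 5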